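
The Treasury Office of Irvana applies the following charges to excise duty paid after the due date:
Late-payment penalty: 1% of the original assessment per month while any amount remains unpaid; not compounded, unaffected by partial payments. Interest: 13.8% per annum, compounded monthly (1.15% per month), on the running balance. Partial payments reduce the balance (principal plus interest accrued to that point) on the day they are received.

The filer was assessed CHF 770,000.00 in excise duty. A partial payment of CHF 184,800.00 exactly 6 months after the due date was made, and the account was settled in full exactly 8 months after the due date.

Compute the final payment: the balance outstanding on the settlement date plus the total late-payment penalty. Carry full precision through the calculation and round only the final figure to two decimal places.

CHF 716,283.00

Balance at month 6: CHF 770,000.0000 × (1 + 0.0115)^6 = CHF 824,681.1119…
After CHF 184,800.00 payment: CHF 824,681.1119… − CHF 184,800.00 = CHF 639,881.1119…
Balance at month 8: CHF 639,881.1119… × (1 + 0.0115)^2 = CHF 654,683.0018…
Penalty: 8 × 1% × CHF 770,000.00 = CHF 61,600.00
Final settlement = outstanding balance + penalty = CHF 654,683.0018… + CHF 61,600.00 = CHF 716,283.00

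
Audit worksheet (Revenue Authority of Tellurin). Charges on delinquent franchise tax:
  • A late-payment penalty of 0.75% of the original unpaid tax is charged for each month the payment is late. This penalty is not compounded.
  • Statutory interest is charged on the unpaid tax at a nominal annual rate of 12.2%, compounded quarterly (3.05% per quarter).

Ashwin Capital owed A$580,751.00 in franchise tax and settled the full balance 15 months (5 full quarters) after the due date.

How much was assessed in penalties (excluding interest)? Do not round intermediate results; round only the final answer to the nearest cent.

A$65,334.49

Late-payment penalty: 15 × 0.75% × A$580,751.00 = A$65,334.49…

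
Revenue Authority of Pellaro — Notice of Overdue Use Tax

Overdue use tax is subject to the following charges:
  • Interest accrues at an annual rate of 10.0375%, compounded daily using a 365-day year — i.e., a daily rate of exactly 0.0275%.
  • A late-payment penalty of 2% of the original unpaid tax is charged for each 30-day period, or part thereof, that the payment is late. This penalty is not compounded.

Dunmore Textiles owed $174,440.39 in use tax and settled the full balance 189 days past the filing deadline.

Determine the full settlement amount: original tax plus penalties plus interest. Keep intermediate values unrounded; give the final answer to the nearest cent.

$208,167.02

Penalty periods: ⌈189/30⌉ = 7; penalty = 7 × 2% × $174,440.39 = $24,421.65…
Interest: $174,440.39 × ((1 + 0.000275)^189 − 1) = $174,440.39 × 0.05334188… = $9,304.9787…
Total = $174,440.39 + $24,421.6546 + $9,304.9787… = $208,167.02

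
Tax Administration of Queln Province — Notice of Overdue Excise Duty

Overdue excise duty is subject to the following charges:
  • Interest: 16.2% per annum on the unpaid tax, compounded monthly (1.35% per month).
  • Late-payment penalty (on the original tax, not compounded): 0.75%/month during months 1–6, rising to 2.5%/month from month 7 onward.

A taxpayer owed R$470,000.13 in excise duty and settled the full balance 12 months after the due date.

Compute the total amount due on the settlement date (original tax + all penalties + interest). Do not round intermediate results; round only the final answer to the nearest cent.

Penalty, months 1–6: 6 × 0.75% × R$470,000.13 = R$21,150.01…
Penalty, months 7–12: 6 × 2.5% × R$470,000.13 = R$70,500.02…
Interest: R$470,000.13 × ((1 + 0.0135)^12 − 1) = R$470,000.13 × 0.1745866… = R$82,055.7175…
Total = R$470,000.13 + R$91,650.0254… + R$82,055.7175… = R$643,705.87

R$643,705.87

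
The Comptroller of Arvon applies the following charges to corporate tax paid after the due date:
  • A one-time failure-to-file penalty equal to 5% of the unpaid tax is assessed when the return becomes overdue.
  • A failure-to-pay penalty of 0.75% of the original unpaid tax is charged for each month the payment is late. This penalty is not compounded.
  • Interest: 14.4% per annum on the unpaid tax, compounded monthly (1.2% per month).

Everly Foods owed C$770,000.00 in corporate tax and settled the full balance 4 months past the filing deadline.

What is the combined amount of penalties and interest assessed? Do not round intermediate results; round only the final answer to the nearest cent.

Failure-to-file penalty: 5% × C$770,000.00 = C$38,500.00
Failure-to-pay penalty: 4 × 0.75% × C$770,000.00 = C$23,100.00
Interest: C$770,000.00 × ((1 + 0.012)^4 − 1) = C$770,000.00 × 0.0488709… = C$37,630.6182…
Penalties + interest = C$61,600.0000 + C$37,630.6182… = C$99,230.62

C$99,230.62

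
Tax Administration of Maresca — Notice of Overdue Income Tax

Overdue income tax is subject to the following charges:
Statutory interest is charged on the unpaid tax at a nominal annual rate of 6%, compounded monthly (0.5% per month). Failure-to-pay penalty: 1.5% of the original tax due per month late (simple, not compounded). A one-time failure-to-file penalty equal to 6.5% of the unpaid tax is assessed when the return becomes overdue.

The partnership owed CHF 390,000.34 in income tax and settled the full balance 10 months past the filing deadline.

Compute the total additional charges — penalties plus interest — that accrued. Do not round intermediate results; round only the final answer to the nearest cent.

Failure-to-file penalty: 6.5% × CHF 390,000.34 = CHF 25,350.02…
Failure-to-pay penalty: 10 × 1.5% × CHF 390,000.34 = CHF 58,500.05…
Interest: CHF 390,000.34 × ((1 + 0.005)^10 − 1) = CHF 390,000.34 × 0.0511401… = CHF 19,944.6689…
Penalties + interest = CHF 83,850.0731 + CHF 19,944.6689… = CHF 103,794.74

CHF 103,794.74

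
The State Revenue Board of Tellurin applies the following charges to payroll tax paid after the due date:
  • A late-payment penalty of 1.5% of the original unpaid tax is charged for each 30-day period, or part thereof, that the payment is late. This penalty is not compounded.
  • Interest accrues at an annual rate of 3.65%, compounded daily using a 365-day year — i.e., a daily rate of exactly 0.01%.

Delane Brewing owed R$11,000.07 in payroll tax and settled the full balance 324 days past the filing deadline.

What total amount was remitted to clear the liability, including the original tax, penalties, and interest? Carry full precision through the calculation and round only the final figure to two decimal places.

Penalty periods: ⌈324/30⌉ = 11; penalty = 11 × 1.5% × R$11,000.07 = R$1,815.01…
Interest: R$11,000.07 × ((1 + 0.0001)^324 − 1) = R$11,000.07 × 0.03292892… = R$362.2204…
Total = R$11,000.07 + R$1,815.0116… + R$362.2204… = R$13,177.30

R$13,177.30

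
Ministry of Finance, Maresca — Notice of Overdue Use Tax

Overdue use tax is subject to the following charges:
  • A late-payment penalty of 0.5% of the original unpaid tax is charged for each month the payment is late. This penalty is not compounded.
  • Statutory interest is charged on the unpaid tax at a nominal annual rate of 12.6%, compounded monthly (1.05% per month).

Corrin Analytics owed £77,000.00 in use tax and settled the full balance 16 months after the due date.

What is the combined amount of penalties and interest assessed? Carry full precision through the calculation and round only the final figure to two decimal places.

£20,166.37

Late-payment penalty: 16 × 0.5% × £77,000.00 = £6,160.00
Interest: £77,000.00 × ((1 + 0.0105)^16 − 1) = £77,000.00 × 0.1819010… = £14,006.3740…
Penalties + interest = £6,160.0000 + £14,006.3740… = £20,166.37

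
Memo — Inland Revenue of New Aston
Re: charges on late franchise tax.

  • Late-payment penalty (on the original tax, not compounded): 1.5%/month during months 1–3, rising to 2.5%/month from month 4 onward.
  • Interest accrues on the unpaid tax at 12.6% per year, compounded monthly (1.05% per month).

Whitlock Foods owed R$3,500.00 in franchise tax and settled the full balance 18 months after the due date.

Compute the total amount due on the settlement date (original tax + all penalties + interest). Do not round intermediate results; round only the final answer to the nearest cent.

R$5,693.98

Penalty, months 1–3: 3 × 1.5% × R$3,500.00 = R$157.50
Penalty, months 4–18: 15 × 2.5% × R$3,500.00 = R$1,312.50
Interest: R$3,500.00 × ((1 + 0.0105)^18 − 1) = R$3,500.00 × 0.2068512… = R$723.9791…
Total = R$3,500.00 + R$1,470.0000 + R$723.9791… = R$5,693.98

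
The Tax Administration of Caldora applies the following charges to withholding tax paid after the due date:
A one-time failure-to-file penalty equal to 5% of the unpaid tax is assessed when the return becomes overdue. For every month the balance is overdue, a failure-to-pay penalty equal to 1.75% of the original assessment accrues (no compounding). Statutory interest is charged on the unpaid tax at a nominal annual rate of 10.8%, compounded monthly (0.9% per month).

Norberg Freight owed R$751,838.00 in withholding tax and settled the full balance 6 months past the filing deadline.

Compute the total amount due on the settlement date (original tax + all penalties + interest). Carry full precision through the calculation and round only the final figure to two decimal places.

Failure-to-file penalty: 5% × R$751,838.00 = R$37,591.90
Failure-to-pay penalty: 6 × 1.75% × R$751,838.00 = R$78,942.99
Interest: R$751,838.00 × ((1 + 0.009)^6 − 1) = R$751,838.00 × 0.0552297… = R$41,523.7712…
Total = R$751,838.00 + R$116,534.8900 + R$41,523.7712… = R$909,896.66

R$909,896.66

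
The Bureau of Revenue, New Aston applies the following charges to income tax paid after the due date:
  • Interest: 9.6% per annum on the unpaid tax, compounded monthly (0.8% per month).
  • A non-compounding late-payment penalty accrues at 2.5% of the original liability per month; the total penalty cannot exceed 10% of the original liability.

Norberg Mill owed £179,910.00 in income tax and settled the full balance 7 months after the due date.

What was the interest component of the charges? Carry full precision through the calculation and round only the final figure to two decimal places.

£10,320.01

Interest: £179,910.00 × ((1 + 0.008)^7 − 1) = £179,910.00 × 0.0573621… = £10,320.0089…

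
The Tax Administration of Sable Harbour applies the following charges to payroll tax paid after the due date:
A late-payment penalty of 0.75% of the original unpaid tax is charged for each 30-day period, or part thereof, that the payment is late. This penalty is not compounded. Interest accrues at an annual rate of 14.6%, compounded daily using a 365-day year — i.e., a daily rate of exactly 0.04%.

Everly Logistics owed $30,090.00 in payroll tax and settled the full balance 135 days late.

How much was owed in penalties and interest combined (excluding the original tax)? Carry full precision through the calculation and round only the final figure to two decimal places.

$2,797.56

Penalty periods: ⌈135/30⌉ = 5; penalty = 5 × 0.75% × $30,090.00 = $1,128.38…
Interest: $30,090.00 × ((1 + 0.0004)^135 − 1) = $30,090.00 × 0.05547321… = $1,669.1888…
Penalties + interest = $1,128.3750 + $1,669.1888… = $2,797.56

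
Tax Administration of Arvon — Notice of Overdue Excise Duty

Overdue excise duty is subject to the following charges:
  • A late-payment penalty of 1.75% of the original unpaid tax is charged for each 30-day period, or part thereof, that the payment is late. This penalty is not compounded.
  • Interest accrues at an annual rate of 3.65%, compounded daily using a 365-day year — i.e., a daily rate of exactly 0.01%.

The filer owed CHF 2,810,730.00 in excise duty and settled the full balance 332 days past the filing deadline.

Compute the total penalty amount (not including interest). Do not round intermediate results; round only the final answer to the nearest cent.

Penalty periods: ⌈332/30⌉ = 12; penalty = 12 × 1.75% × CHF 2,810,730.00 = CHF 590,253.30

CHF 590,253.30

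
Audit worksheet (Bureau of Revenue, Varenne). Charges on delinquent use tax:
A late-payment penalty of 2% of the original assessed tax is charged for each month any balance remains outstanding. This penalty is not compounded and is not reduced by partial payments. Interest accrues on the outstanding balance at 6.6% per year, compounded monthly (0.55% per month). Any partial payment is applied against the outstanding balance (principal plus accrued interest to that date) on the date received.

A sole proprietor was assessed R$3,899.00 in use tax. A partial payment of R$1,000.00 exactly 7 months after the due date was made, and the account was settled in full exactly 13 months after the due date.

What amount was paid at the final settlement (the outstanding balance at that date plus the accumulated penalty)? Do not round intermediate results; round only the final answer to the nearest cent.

Balance at month 7: R$3,899.0000 × (1 + 0.0055)^7 = R$4,051.6112…
After R$1,000.00 payment: R$4,051.6112… − R$1,000.00 = R$3,051.6112…
Balance at month 13: R$3,051.6112… × (1 + 0.0055)^6 = R$3,153.7092…
Penalty: 13 × 2% × R$3,899.00 = R$1,013.74
Final settlement = outstanding balance + penalty = R$3,153.7092… + R$1,013.74 = R$4,167.45

R$4,167.45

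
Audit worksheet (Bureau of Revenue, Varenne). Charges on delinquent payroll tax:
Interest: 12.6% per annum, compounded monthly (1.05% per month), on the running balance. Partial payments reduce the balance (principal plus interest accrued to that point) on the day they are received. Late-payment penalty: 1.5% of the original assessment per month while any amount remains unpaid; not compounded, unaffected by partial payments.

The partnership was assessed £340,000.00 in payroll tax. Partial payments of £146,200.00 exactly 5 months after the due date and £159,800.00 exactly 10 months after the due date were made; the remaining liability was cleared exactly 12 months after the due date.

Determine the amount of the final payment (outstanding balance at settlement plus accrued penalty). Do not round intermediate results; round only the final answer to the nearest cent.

Balance at month 5: £340,000.0000 × (1 + 0.0105)^5 = £358,228.8066…
After £146,200.00 payment: £358,228.8066… − £146,200.00 = £212,028.8066…
Balance at month 10: £212,028.8066… × (1 + 0.0105)^5 = £223,396.5482…
After £159,800.00 payment: £223,396.5482… − £159,800.00 = £63,596.5482…
Balance at month 12: £63,596.5482… × (1 + 0.0105)^2 = £64,939.0872…
Penalty: 12 × 1.5% × £340,000.00 = £61,200.00
Final settlement = outstanding balance + penalty = £64,939.0872… + £61,200.00 = £126,139.09

£126,139.09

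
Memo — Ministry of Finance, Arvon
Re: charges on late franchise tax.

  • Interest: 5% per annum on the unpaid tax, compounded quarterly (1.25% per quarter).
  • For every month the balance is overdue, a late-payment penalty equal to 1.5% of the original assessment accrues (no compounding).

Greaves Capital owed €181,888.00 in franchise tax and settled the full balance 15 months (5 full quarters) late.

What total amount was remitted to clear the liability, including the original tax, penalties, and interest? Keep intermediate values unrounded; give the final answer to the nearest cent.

Late-payment penalty = 1.5% × €181,888.00 × 15 mo = €40,924.80
Interest: €181,888.00 × ((1 + 0.0125)^5 − 1) = €181,888.00 × 0.0640822… = €11,655.7748…
Total = €181,888.00 + €40,924.8000 + €11,655.7748… = €234,468.57

€234,468.57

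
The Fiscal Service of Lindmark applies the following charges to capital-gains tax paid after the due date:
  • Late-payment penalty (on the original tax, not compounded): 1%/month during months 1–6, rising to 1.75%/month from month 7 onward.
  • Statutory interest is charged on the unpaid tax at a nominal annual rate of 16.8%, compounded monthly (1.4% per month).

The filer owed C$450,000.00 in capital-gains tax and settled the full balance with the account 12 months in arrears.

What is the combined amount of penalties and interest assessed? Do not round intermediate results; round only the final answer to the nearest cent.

Penalty, months 1–6: 6 × 1% × C$450,000.00 = C$27,000.00
Penalty, months 7–12: 6 × 1.75% × C$450,000.00 = C$47,250.00
Interest: C$450,000.00 × ((1 + 0.014)^12 − 1) = C$450,000.00 × 0.1815591… = C$81,701.6080…
Penalties + interest = C$74,250.0000 + C$81,701.6080… = C$155,951.61

C$155,951.61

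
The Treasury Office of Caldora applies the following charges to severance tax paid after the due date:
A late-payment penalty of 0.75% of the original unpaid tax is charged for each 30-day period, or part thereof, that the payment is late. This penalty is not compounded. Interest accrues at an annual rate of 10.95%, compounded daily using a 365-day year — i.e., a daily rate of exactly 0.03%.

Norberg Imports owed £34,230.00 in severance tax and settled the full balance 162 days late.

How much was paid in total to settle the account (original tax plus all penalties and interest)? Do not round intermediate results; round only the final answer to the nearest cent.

£37,474.75

Penalty periods: ⌈162/30⌉ = 6; penalty = 6 × 0.75% × £34,230.00 = £1,540.35
Interest: £34,230.00 × ((1 + 0.0003)^162 − 1) = £34,230.00 × 0.04979270… = £1,704.4040…
Total = £34,230.00 + £1,540.3500 + £1,704.4040… = £37,474.75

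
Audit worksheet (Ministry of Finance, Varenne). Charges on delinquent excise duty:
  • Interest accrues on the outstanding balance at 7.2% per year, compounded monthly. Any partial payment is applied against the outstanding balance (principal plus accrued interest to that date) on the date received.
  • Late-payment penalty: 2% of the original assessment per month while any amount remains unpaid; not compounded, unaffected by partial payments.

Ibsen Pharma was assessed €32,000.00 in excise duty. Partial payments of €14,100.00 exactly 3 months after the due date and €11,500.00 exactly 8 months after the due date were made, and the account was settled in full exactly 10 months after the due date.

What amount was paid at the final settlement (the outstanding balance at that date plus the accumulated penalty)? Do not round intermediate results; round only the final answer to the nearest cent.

Monthly rate = 7.2% ÷ 12 = 0.6%
Balance at month 3: €32,000.0000 × (1 + 0.006)^3 = €32,579.4629…
After €14,100.00 payment: €32,579.4629… − €14,100.00 = €18,479.4629…
Balance at month 8: €18,479.4629… × (1 + 0.006)^5 = €19,040.5394…
After €11,500.00 payment: €19,040.5394… − €11,500.00 = €7,540.5394…
Balance at month 10: €7,540.5394… × (1 + 0.006)^2 = €7,631.2974…
Penalty: 10 × 2% × €32,000.00 = €6,400.00
Final settlement = outstanding balance + penalty = €7,631.2974… + €6,400.00 = €14,031.30

€14,031.30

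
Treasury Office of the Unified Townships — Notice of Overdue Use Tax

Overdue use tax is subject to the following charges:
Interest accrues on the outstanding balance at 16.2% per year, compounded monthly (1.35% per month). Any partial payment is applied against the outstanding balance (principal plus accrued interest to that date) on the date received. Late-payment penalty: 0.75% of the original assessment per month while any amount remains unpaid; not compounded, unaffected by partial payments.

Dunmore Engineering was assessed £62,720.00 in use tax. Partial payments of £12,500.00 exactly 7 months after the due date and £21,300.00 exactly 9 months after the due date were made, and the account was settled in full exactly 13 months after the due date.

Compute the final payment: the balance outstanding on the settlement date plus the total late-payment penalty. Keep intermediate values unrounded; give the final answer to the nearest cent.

Balance at month 7: £62,720.0000 × (1 + 0.0135)^7 = £68,892.5596…
After £12,500.00 payment: £68,892.5596… − £12,500.00 = £56,392.5596…
Balance at month 9: £56,392.5596… × (1 + 0.0135)^2 = £57,925.4363…
After £21,300.00 payment: £57,925.4363… − £21,300.00 = £36,625.4363…
Balance at month 13: £36,625.4363… × (1 + 0.0135)^4 = £38,643.6214…
Penalty: 13 × 0.75% × £62,720.00 = £6,115.20
Final settlement = outstanding balance + penalty = £38,643.6214… + £6,115.20 = £44,758.82

£44,758.82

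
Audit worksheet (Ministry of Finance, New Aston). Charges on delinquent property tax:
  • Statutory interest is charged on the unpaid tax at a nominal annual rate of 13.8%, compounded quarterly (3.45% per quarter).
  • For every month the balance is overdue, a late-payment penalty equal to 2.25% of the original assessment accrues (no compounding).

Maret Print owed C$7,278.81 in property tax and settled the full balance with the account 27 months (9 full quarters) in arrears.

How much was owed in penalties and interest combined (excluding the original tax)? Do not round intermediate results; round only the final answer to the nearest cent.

Late-payment penalty = 2.25% × C$7,278.81 × 27 mo = C$4,421.88…
Interest: C$7,278.81 × ((1 + 0.0345)^9 − 1) = C$7,278.81 × 0.3569832… = C$2,598.4125…
Penalties + interest = C$4,421.8771… + C$2,598.4125… = C$7,020.29

C$7,020.29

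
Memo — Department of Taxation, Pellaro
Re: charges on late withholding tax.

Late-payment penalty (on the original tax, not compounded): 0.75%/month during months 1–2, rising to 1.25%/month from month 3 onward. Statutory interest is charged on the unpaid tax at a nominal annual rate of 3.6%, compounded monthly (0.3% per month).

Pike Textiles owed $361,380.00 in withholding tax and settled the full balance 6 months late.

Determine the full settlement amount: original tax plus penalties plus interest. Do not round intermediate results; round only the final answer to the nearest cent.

Penalty, months 1–2: 2 × 0.75% × $361,380.00 = $5,420.70
Penalty, months 3–6: 4 × 1.25% × $361,380.00 = $18,069.00
Interest: $361,380.00 × ((1 + 0.003)^6 − 1) = $361,380.00 × 0.0181355… = $6,553.8219…
Total = $361,380.00 + $23,489.7000 + $6,553.8219… = $391,423.52

$391,423.52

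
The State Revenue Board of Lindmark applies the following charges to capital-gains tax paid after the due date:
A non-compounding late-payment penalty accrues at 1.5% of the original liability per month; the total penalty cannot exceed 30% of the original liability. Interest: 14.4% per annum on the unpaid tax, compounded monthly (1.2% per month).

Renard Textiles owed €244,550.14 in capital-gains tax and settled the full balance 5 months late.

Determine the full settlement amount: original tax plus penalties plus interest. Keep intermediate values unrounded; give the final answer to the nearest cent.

€277,920.81

Penalty: 5 × 1.5% × €244,550.14 = €18,341.26… (below the 30% cap of €73,365.04…)
Interest: €244,550.14 × ((1 + 0.012)^5 − 1) = €244,550.14 × 0.0614574… = €15,029.4118…
Total = €244,550.14 + €18,341.2605 + €15,029.4118… = €277,920.81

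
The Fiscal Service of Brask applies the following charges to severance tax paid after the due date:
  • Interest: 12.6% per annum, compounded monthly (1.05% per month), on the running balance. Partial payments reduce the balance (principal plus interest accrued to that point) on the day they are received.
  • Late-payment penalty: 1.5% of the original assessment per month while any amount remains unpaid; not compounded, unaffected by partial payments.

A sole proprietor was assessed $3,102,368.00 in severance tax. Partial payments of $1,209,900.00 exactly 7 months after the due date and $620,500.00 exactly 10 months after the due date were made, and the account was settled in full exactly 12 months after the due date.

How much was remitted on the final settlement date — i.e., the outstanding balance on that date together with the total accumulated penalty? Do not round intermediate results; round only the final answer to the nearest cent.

$2,166,709.42

Balance at month 7: $3,102,368.0000 × (1 + 0.0105)^7 = $3,337,701.8319…
After $1,209,900.00 payment: $3,337,701.8319… − $1,209,900.00 = $2,127,801.8319…
Balance at month 10: $2,127,801.8319… × (1 + 0.0105)^3 = $2,195,533.8233…
After $620,500.00 payment: $2,195,533.8233… − $620,500.00 = $1,575,033.8233…
Balance at month 12: $1,575,033.8233… × (1 + 0.0105)^2 = $1,608,283.1811…
Penalty: 12 × 1.5% × $3,102,368.00 = $558,426.24
Final settlement = outstanding balance + penalty = $1,608,283.1811… + $558,426.24 = $2,166,709.42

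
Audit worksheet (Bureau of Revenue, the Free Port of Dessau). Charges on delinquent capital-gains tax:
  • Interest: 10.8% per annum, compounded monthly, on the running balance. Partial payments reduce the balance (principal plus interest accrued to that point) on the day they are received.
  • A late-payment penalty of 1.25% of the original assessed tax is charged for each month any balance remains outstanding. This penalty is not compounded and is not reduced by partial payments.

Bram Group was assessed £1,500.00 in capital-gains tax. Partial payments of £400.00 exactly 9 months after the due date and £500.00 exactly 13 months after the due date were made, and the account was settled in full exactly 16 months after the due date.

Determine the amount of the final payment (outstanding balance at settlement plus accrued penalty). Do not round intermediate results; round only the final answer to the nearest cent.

Monthly rate = 10.8% ÷ 12 = 0.9%
Balance at month 9: £1,500.0000 × (1 + 0.009)^9 = £1,625.9671…
After £400.00 payment: £1,625.9671… − £400.00 = £1,225.9671…
Balance at month 13: £1,225.9671… × (1 + 0.009)^4 = £1,270.7013…
After £500.00 payment: £1,270.7013… − £500.00 = £770.7013…
Balance at month 16: £770.7013… × (1 + 0.009)^3 = £791.6981…
Penalty: 16 × 1.25% × £1,500.00 = £300.00
Final settlement = outstanding balance + penalty = £791.6981… + £300.00 = £1,091.70

£1,091.70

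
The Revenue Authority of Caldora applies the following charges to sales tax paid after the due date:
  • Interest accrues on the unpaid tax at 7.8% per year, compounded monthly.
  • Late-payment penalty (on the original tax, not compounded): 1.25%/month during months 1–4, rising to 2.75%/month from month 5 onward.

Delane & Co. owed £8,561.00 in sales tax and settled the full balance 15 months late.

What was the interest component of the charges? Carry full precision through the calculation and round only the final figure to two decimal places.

£873.77

Interest (7.8%/yr ÷ 12 = 0.65%/month): £8,561.00 × ((1 + 0.0065)^15 − 1) = £873.7671…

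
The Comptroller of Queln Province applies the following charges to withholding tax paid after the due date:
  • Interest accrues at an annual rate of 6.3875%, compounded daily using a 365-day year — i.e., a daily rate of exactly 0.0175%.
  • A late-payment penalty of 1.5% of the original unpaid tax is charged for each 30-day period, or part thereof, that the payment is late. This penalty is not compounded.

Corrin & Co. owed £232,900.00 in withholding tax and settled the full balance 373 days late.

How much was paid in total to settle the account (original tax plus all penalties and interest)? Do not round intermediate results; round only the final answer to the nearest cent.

£294,023.78

Penalty periods: ⌈373/30⌉ = 13; penalty = 13 × 1.5% × £232,900.00 = £45,415.50
Interest: £232,900.00 × ((1 + 0.000175)^373 − 1) = £232,900.00 × 0.06744644… = £15,708.2753…
Total = £232,900.00 + £45,415.5000 + £15,708.2753… = £294,023.78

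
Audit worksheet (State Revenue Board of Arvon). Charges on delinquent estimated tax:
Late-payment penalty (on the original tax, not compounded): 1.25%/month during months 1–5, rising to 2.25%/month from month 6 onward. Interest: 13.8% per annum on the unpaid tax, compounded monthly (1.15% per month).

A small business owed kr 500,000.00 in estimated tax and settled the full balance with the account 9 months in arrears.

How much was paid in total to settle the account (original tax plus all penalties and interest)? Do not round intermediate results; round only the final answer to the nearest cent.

kr 630,445.49

Penalty, months 1–5: 5 × 1.25% × kr 500,000.00 = kr 31,250.00
Penalty, months 6–9: 4 × 2.25% × kr 500,000.00 = kr 45,000.00
Interest: kr 500,000.00 × ((1 + 0.0115)^9 − 1) = kr 500,000.00 × 0.1083910… = kr 54,195.4914…
Total = kr 500,000.00 + kr 76,250.0000 + kr 54,195.4914… = kr 630,445.49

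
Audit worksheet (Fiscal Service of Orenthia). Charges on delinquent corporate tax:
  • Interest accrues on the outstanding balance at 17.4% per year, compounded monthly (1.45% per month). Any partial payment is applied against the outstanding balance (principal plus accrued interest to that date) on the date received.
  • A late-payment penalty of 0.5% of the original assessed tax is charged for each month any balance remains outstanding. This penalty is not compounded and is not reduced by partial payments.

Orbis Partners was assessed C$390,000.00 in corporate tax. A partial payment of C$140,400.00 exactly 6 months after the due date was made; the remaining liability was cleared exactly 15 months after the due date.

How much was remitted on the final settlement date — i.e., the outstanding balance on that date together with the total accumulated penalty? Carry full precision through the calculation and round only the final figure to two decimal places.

C$353,428.38

Balance at month 6: C$390,000.0000 × (1 + 0.0145)^6 = C$425,184.0019…
After C$140,400.00 payment: C$425,184.0019… − C$140,400.00 = C$284,784.0019…
Balance at month 15: C$284,784.0019… × (1 + 0.0145)^9 = C$324,178.3824…
Penalty: 15 × 0.5% × C$390,000.00 = C$29,250.00
Final settlement = outstanding balance + penalty = C$324,178.3824… + C$29,250.00 = C$353,428.38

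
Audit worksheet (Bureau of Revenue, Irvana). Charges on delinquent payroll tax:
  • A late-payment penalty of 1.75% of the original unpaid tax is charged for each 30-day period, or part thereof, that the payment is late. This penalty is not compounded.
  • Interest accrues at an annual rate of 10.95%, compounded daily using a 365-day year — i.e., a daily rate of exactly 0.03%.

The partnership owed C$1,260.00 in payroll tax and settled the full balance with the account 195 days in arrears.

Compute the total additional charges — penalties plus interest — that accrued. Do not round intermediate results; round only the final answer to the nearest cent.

C$230.25

Penalty periods: ⌈195/30⌉ = 7; penalty = 7 × 1.75% × C$1,260.00 = C$154.35
Interest: C$1,260.00 × ((1 + 0.0003)^195 − 1) = C$1,260.00 × 0.06023568… = C$75.8970…
Penalties + interest = C$154.3500 + C$75.8970… = C$230.25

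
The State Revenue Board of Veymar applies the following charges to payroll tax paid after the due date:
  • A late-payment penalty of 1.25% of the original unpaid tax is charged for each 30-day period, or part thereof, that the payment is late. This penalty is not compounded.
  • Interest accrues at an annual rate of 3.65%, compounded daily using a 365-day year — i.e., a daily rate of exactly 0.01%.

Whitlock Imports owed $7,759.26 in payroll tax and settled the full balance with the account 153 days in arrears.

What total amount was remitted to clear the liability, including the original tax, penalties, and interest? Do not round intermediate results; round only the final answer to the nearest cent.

Penalty periods: ⌈153/30⌉ = 6; penalty = 6 × 1.25% × $7,759.26 = $581.94…
Interest: $7,759.26 × ((1 + 0.0001)^153 − 1) = $7,759.26 × 0.01541687… = $119.6235…
Total = $7,759.26 + $581.9445 + $119.6235… = $8,460.83

$8,460.83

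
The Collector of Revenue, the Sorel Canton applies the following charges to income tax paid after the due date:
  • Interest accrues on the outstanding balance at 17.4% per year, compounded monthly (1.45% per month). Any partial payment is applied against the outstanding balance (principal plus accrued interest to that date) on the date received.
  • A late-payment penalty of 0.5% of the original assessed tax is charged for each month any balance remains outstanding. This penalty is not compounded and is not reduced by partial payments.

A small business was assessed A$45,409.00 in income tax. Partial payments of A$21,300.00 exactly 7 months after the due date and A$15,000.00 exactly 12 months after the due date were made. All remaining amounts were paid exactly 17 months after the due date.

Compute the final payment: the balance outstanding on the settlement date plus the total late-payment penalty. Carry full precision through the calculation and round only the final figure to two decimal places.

Balance at month 7: A$45,409.0000 × (1 + 0.0145)^7 = A$50,223.4217…
After A$21,300.00 payment: A$50,223.4217… − A$21,300.00 = A$28,923.4217…
Balance at month 12: A$28,923.4217… × (1 + 0.0145)^5 = A$31,082.0694…
After A$15,000.00 payment: A$31,082.0694… − A$15,000.00 = A$16,082.0694…
Balance at month 17: A$16,082.0694… × (1 + 0.0145)^5 = A$17,282.3259…
Penalty: 17 × 0.5% × A$45,409.00 = A$3,859.77…
Final settlement = outstanding balance + penalty = A$17,282.3259… + A$3,859.77… = A$21,142.09

A$21,142.09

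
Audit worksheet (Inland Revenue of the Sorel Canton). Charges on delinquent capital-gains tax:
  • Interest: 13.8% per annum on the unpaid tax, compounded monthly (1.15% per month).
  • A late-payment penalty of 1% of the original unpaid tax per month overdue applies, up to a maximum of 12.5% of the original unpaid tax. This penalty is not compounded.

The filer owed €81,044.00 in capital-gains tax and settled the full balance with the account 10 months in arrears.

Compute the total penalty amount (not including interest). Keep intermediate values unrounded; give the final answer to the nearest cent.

€8,104.40

Penalty: 10 × 1% × €81,044.00 = €8,104.40 (below the 12.5% cap of €10,130.50)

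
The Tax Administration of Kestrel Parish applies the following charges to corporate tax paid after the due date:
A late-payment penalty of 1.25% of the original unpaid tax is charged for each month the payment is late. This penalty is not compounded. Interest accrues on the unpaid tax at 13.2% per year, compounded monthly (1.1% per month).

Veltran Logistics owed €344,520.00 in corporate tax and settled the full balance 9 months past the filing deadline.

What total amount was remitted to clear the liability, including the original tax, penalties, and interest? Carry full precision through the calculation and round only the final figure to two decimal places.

€418,925.87

Late-payment penalty: 9 × 1.25% × €344,520.00 = €38,758.50
Interest: €344,520.00 × ((1 + 0.011)^9 − 1) = €344,520.00 × 0.1034697… = €35,647.3704…
Total = €344,520.00 + €38,758.5000 + €35,647.3704… = €418,925.87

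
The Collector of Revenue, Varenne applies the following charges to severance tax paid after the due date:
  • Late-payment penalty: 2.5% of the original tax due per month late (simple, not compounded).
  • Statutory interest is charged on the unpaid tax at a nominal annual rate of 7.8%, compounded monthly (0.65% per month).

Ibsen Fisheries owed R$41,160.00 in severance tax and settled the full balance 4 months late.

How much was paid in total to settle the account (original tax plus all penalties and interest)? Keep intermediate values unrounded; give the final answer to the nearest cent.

Late-payment penalty = 2.5% × R$41,160.00 × 4 mo = R$4,116.00
Interest: R$41,160.00 × ((1 + 0.0065)^4 − 1) = R$41,160.00 × 0.0262546… = R$1,080.6393…
Total = R$41,160.00 + R$4,116.0000 + R$1,080.6393… = R$46,356.64

R$46,356.64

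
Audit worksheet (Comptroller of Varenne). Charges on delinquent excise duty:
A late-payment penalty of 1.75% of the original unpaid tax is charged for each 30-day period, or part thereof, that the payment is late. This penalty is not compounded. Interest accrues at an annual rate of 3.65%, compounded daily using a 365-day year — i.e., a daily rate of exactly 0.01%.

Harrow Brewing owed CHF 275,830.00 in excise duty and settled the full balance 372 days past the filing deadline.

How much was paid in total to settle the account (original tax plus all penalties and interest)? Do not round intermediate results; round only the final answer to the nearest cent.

CHF 349,034.91

Penalty periods: ⌈372/30⌉ = 13; penalty = 13 × 1.75% × CHF 275,830.00 = CHF 62,751.33…
Interest: CHF 275,830.00 × ((1 + 0.0001)^372 − 1) = CHF 275,830.00 × 0.03789865… = CHF 10,453.5846…
Total = CHF 275,830.00 + CHF 62,751.3250 + CHF 10,453.5846… = CHF 349,034.91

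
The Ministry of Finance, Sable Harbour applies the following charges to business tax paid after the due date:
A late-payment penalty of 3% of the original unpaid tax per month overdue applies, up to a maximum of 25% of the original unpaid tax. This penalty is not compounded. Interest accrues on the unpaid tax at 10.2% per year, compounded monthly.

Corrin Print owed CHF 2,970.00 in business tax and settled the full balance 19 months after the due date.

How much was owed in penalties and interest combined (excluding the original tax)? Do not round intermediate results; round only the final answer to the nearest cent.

Penalty (uncapped): 19 × 3% × CHF 2,970.00 = CHF 1,692.90; cap = 25% × CHF 2,970.00 = CHF 742.50 → penalty = CHF 742.50
Interest (10.2%/yr ÷ 12 = 0.85%/month): CHF 2,970.00 × ((1 + 0.0085)^19 − 1) = CHF 518.1777…
Penalties + interest = CHF 742.5000 + CHF 518.1777… = CHF 1,260.68

CHF 1,260.68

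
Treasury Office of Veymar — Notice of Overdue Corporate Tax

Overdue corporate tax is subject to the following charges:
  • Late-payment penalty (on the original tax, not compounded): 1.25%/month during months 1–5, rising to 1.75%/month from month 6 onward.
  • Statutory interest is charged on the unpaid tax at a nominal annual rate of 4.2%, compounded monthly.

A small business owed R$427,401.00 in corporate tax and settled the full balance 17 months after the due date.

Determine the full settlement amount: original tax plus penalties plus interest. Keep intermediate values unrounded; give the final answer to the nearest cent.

Penalty, months 1–5: 5 × 1.25% × R$427,401.00 = R$26,712.56…
Penalty, months 6–17: 12 × 1.75% × R$427,401.00 = R$89,754.21
Interest (4.2%/yr ÷ 12 = 0.35%/month): R$427,401.00 × ((1 + 0.0035)^17 − 1) = R$26,155.0245…
Total = R$427,401.00 + R$116,466.7725 + R$26,155.0245… = R$570,022.80

R$570,022.80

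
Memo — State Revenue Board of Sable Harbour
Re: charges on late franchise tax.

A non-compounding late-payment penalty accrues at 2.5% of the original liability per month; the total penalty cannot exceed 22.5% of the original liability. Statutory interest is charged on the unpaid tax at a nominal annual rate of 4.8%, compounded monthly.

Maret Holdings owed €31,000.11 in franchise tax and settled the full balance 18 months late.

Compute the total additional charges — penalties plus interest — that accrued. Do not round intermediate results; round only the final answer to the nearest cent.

€9,284.56

Penalty (uncapped): 18 × 2.5% × €31,000.11 = €13,950.05…; cap = 22.5% × €31,000.11 = €6,975.02… → penalty = €6,975.02…
Interest (4.8%/yr ÷ 12 = 0.4%/month): €31,000.11 × ((1 + 0.004)^18 − 1) = €2,309.5397…
Penalties + interest = €6,975.0248… + €2,309.5397… = €9,284.56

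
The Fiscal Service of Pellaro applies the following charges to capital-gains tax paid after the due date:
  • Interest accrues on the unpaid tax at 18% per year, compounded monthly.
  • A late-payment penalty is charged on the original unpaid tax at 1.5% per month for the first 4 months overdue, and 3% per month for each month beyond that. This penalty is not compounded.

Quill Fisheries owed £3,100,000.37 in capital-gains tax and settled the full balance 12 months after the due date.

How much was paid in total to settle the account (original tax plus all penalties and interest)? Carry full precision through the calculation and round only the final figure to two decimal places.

£4,636,416.88

Penalty, months 1–4: 4 × 1.5% × £3,100,000.37 = £186,000.02…
Penalty, months 5–12: 8 × 3% × £3,100,000.37 = £744,000.09…
Interest (18%/yr ÷ 12 = 1.5%/month): £3,100,000.37 × ((1 + 0.015)^12 − 1) = £606,416.4039…
Total = £3,100,000.37 + £930,000.1110 + £606,416.4039… = £4,636,416.88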